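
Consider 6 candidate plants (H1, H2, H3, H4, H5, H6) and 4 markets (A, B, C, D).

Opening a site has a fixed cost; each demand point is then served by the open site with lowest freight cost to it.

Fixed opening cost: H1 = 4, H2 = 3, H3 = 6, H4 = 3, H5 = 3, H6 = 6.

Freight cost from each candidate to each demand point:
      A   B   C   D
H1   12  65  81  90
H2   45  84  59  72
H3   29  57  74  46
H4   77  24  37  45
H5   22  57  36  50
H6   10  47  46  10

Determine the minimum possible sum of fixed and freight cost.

Open {H4, H6}: assign each demand point to its cheapest open site.
  A→H6 10, B→H4 24, C→H4 37, D→H6 10
  freight cost 81, fixed 9 → total 90.
Compare {H4, H5, H6}: freight cost 80 + fixed 12 = 92.
Compare {H2, H4, H6}: freight cost 81 + fixed 12 = 93.
Compare {H1, H4, H6}: freight cost 81 + fixed 13 = 94.
All other subsets cost ≥ 92. Minimum total cost: 90.

90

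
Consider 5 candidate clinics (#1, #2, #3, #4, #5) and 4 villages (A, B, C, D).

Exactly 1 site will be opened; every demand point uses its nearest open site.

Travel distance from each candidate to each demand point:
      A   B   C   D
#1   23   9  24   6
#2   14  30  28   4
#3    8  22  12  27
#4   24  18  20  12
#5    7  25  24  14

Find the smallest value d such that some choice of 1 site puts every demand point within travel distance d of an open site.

24

Open {#1}.
  Farthest demand point is C at travel distance 24 (to #1); all others are ≤ 24.
With {#4} the worst case is 24.
With {#5} the worst case is 25.
No size-1 selection achieves below 24.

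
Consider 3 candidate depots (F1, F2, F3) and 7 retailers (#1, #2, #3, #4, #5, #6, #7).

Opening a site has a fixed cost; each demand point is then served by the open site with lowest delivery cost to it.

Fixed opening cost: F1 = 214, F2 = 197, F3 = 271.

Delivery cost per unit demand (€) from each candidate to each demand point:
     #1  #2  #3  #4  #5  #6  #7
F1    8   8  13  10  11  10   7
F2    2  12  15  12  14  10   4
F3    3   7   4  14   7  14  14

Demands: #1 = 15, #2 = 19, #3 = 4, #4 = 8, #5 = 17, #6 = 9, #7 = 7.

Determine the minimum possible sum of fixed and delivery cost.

Open {F3}: assign each demand point to its cheapest open site.
  #1→F3 15×3=45, #2→F3 19×7=133, #3→F3 4×4=16, #4→F3 8×14=112, #5→F3 17×7=119, #6→F3 9×14=126, #7→F3 7×14=98
  delivery cost 649, fixed 271 → total 920.
Compare {F1}: delivery cost 730 + fixed 214 = 944.
Compare {F2}: delivery cost 770 + fixed 197 = 967.
Compare {F2, F3}: delivery cost 512 + fixed 468 = 980.
All other subsets cost ≥ 944. Minimum total cost: 920.

920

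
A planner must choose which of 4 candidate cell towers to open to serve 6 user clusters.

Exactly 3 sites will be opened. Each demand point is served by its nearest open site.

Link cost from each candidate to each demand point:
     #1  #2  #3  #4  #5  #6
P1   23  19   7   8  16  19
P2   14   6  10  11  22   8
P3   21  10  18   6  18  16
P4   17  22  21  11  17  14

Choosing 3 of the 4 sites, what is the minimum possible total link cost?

Open {P1, P2, P3}.
  #1→P2 14, #2→P2 6, #3→P1 7, #4→P3 6, #5→P1 16, #6→P2 8  ⇒ total 57.
Compare {P1, P2, P4}: total 59.
Compare {P2, P3, P4}: total 61.
No size-3 selection does better; minimum is 57.

57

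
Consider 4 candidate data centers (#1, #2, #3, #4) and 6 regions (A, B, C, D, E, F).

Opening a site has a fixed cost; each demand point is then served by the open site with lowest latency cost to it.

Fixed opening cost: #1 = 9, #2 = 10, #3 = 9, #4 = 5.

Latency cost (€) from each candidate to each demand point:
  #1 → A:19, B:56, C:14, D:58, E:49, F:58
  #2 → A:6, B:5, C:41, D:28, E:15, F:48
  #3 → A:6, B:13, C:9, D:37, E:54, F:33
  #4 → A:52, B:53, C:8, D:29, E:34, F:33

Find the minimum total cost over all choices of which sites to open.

110

Open {#2, #4}: assign each demand point to its cheapest open site.
  A→#2 6, B→#2 5, C→#4 8, D→#2 28, E→#2 15, F→#4 33
  latency cost 95, fixed 15 → total 110.
Compare {#2, #3}: latency cost 96 + fixed 19 = 115.
Compare {#1, #2, #4}: latency cost 95 + fixed 24 = 119.
Compare {#2, #3, #4}: latency cost 95 + fixed 24 = 119.
All other subsets cost ≥ 115. Minimum total cost: 110.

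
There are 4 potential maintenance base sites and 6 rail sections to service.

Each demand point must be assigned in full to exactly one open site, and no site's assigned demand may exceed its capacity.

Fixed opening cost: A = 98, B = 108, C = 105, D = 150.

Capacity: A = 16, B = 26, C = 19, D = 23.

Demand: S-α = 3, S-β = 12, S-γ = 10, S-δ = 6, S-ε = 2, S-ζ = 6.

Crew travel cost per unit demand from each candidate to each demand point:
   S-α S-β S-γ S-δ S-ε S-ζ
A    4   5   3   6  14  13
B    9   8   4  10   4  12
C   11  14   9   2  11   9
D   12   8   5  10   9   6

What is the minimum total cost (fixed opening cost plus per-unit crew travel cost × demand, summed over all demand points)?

Open {B, C}; cheapest assignment that respects the capacities:
  B (cap 26, load 24): S-β, S-γ, S-ε — cost 12×8 + 10×4 + 2×4 = 144
  C (cap 19, load 15): S-α, S-δ, S-ζ — cost 3×11 + 6×2 + 6×9 = 99
  Shipping 243, fixed 213 → total 456.
  Any other capacity-feasible assignment to {B, C} ships for at least 243.
Compare {A, B}: its best feasible assignment gives total 458.
Compare {A, B, C}: its best feasible assignment gives total 497.
Every other set of open sites that can feasibly serve all demand totals ≥ 458 even under its best assignment. Minimum: 456.

456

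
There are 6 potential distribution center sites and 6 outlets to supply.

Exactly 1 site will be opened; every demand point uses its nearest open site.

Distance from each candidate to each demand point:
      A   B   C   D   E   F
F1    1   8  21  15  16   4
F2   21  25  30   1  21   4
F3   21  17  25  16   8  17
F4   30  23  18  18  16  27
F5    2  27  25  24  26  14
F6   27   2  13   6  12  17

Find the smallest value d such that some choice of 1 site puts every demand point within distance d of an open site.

21

Open {F1}.
  Farthest demand point is C at distance 21 (to F1); all others are ≤ 21.
With {F3} the worst case is 25.
With {F5} the worst case is 27.
No size-1 selection achieves below 21.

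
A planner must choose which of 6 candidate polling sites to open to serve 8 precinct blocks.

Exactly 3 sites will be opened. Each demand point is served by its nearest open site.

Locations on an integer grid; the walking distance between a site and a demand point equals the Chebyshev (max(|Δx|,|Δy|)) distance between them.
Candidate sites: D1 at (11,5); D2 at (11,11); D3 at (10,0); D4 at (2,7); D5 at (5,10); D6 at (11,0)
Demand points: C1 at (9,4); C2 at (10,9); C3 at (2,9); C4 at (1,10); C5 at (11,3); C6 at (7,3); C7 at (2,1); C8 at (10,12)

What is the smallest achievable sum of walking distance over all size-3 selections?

Open {D1, D2, D4}.
  C1→D1 2, C2→D2 2, C3→D4 2, C4→D4 3, C5→D1 2, C6→D1 4, C7→D4 6, C8→D2 1  ⇒ total 22.
Compare {D2, D3, D4}: total 24.
Compare {D2, D4, D6}: total 25.
No size-3 selection does better; minimum is 22.

22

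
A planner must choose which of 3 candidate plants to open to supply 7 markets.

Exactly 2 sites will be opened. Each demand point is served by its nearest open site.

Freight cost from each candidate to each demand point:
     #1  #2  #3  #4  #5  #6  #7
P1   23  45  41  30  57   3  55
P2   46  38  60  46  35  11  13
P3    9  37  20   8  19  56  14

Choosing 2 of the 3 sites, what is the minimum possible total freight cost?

110

Open {P1, P3}.
  #1→P3 9, #2→P3 37, #3→P3 20, #4→P3 8, #5→P3 19, #6→P1 3, #7→P3 14  ⇒ total 110.
Compare {P2, P3}: total 117.
Compare {P1, P2}: total 183.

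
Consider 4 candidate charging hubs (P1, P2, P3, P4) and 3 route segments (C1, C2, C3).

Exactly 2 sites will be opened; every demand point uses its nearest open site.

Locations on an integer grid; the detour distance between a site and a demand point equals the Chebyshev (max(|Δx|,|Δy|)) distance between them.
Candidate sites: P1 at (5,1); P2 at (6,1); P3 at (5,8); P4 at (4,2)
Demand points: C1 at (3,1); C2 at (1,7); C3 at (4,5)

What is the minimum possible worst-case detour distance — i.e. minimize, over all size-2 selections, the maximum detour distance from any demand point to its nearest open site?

Open {P1, P3}.
  Farthest demand point is C2 at detour distance 4 (to P3); all others are ≤ 4.
With {P2, P3} the worst case is 4.
With {P3, P4} the worst case is 4.
No size-2 selection achieves below 4.

4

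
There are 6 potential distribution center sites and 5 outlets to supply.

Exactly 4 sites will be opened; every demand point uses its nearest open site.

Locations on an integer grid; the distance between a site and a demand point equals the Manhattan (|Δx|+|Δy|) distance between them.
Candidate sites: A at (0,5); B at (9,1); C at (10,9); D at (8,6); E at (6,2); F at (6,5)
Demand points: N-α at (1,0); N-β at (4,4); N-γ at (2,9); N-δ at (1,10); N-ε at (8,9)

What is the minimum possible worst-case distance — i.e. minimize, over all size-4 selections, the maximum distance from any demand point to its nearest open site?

Open {A, B, C, D}.
  Farthest demand point is N-α at distance 6 (to A); all others are ≤ 6.
With {A, B, C, E} the worst case is 6.
With {A, B, C, F} the worst case is 6.
No size-4 selection achieves below 6.

6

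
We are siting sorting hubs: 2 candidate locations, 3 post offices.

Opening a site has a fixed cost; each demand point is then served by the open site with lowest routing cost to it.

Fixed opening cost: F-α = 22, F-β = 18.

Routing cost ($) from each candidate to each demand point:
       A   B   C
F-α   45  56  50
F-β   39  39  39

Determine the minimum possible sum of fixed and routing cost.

135

Open {F-β}: assign each demand point to its cheapest open site.
  A→F-β 39, B→F-β 39, C→F-β 39
  routing cost 117, fixed 18 → total 135.
Compare {F-α, F-β}: routing cost 117 + fixed 40 = 157.
Compare {F-α}: routing cost 151 + fixed 22 = 173.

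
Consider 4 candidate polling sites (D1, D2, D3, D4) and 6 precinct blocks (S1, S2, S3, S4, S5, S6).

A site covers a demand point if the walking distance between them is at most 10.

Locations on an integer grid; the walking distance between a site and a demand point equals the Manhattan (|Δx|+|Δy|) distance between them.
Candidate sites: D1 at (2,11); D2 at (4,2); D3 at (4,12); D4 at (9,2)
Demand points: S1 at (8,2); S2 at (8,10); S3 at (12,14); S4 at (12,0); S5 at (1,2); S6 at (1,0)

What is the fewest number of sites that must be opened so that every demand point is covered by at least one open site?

Coverage sets (demand points within 10 of each site):
  D1: {S2, S5}
  D2: {S1, S4, S5, S6}
  D3: {S2, S3}
  D4: {S1, S2, S4, S5, S6}
No single site covers all 6 demand points.
But {D2, D3} covers everything, so the minimum is 2.

2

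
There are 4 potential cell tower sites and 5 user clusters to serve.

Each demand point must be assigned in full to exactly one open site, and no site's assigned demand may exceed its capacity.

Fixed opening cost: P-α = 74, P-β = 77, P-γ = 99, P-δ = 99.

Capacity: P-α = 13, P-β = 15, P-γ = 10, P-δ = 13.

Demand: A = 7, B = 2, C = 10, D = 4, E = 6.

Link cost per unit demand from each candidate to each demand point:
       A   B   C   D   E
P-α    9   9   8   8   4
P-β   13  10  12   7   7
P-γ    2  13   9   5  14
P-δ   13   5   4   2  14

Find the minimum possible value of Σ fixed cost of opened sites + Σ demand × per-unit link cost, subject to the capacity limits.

392

Open {P-α, P-γ, P-δ}; cheapest assignment that respects the capacities:
  P-α (cap 13, load 10): D, E — cost 4×8 + 6×4 = 56
  P-γ (cap 10, load 7): A — cost 7×2 = 14
  P-δ (cap 13, load 12): B, C — cost 2×5 + 10×4 = 50
  Shipping 120, fixed 272 → total 392.
  Any other capacity-feasible assignment to {P-α, P-γ, P-δ} ships for at least 120.
Compare {P-β, P-γ, P-δ}: its best feasible assignment gives total 409.
Compare {P-α, P-β, P-δ}: its best feasible assignment gives total 415.
Every other set of open sites that can feasibly serve all demand totals ≥ 409 even under its best assignment. Minimum: 392.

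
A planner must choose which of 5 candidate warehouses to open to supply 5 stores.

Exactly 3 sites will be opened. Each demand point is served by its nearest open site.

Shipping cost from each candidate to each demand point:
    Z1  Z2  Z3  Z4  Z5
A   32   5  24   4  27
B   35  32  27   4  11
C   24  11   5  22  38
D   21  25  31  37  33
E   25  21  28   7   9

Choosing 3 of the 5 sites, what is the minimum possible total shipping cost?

Open {A, C, E}.
  Z1→C 24, Z2→A 5, Z3→C 5, Z4→A 4, Z5→E 9  ⇒ total 47.
Compare {A, B, C}: total 49.
Compare {B, C, D}: total 52.
No size-3 selection does better; minimum is 47.

47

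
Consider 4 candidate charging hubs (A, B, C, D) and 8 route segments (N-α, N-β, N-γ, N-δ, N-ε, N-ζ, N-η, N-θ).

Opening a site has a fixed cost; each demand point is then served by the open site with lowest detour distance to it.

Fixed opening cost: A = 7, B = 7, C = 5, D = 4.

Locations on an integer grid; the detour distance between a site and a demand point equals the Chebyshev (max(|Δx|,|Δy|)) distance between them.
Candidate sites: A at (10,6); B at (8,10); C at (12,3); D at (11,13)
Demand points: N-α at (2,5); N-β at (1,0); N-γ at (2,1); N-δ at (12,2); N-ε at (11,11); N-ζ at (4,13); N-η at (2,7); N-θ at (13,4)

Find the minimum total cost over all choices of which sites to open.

Open {B, C}: assign each demand point to its cheapest open site.
  N-α→B 6, N-β→B 10, N-γ→B 9, N-δ→C 1, N-ε→B 3, N-ζ→B 4, N-η→B 6, N-θ→C 1
  detour distance 40, fixed 12 → total 52.
Compare {B, C, D}: detour distance 39 + fixed 16 = 55.
Compare {A, B}: detour distance 43 + fixed 14 = 57.
Compare {A, B, C}: detour distance 38 + fixed 19 = 57.
All other subsets cost ≥ 55. Minimum total cost: 52.

52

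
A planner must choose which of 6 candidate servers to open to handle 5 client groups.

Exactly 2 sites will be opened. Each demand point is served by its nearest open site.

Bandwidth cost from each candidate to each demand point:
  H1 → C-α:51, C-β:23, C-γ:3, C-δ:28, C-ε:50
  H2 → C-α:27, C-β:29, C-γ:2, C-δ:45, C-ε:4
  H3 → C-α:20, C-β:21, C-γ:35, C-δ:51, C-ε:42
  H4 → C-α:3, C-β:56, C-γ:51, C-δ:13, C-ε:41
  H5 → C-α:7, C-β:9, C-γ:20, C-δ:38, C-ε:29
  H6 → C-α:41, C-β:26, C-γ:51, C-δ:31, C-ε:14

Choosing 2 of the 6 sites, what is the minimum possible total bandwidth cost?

51

Open {H2, H4}.
  C-α→H4 3, C-β→H2 29, C-γ→H2 2, C-δ→H4 13, C-ε→H2 4  ⇒ total 51.
Compare {H2, H5}: total 60.
Compare {H4, H5}: total 74.
No size-2 selection does better; minimum is 51.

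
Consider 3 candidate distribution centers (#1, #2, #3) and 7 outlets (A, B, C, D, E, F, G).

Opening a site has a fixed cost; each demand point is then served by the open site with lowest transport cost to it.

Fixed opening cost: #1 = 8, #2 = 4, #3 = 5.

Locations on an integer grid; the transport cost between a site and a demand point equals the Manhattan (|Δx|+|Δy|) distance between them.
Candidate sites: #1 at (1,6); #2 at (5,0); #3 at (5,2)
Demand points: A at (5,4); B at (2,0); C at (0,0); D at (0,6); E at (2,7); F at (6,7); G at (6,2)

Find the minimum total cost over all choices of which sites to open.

Open {#1, #2}: assign each demand point to its cheapest open site.
  A→#2 4, B→#2 3, C→#2 5, D→#1 1, E→#1 2, F→#1 6, G→#2 3
  transport cost 24, fixed 12 → total 36.
Compare {#1, #3}: transport cost 24 + fixed 13 = 37.
Compare {#1, #2, #3}: transport cost 20 + fixed 17 = 37.
Compare {#3}: transport cost 38 + fixed 5 = 43.
All other subsets cost ≥ 37. Minimum total cost: 36.

36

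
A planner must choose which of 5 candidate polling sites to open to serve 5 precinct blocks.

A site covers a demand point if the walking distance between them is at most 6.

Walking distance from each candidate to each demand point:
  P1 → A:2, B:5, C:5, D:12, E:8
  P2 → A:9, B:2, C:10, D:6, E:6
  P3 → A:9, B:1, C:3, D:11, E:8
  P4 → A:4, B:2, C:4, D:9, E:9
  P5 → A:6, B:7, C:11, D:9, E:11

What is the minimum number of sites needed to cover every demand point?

Coverage sets (demand points within 6 of each site):
  P1: {A, B, C}
  P2: {B, D, E}
  P3: {B, C}
  P4: {A, B, C}
  P5: {A}
No single site covers all 5 demand points.
But {P1, P2} covers everything, so the minimum is 2.

2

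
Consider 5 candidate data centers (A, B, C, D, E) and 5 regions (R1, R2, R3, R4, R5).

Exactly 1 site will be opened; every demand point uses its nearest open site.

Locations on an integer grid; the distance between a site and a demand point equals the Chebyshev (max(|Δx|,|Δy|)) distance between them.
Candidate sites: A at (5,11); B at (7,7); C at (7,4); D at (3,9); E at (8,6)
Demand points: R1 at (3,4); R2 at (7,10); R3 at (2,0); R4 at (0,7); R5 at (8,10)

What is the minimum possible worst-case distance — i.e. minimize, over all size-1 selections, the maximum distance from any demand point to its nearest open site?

7

Open {B}.
  Farthest demand point is R3 at distance 7 (to B); all others are ≤ 7.
With {C} the worst case is 7.
With {E} the worst case is 8.
No size-1 selection achieves below 7.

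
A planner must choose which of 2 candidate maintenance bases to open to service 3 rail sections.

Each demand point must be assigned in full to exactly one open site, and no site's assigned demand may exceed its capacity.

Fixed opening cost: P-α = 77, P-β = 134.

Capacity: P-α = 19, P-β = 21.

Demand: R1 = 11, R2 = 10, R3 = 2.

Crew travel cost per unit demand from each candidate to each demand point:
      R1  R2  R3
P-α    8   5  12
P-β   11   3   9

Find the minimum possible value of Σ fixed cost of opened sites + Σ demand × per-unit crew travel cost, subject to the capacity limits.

347

Open {P-α, P-β}; cheapest assignment that respects the capacities:
  P-α (cap 19, load 11): R1 — cost 11×8 = 88
  P-β (cap 21, load 12): R2, R3 — cost 10×3 + 2×9 = 48
  Shipping 136, fixed 211 → total 347.
  Any other capacity-feasible assignment to {P-α, P-β} ships for at least 136.
Total demand is 23 and no other set of sites has combined capacity ≥ 23, so {P-α, P-β} is the only feasible choice of open sites. Minimum: 347.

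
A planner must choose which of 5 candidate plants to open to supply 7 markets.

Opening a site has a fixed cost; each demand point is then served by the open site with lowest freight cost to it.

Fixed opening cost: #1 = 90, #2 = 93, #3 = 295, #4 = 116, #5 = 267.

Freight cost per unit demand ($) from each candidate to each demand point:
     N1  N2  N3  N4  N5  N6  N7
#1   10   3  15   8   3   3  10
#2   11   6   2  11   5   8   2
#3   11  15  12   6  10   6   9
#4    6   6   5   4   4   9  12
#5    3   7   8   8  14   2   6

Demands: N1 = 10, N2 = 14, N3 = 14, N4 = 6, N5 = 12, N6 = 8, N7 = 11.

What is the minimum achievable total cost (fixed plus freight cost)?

Open {#1, #2}: assign each demand point to its cheapest open site.
  N1→#1 10×10=100, N2→#1 14×3=42, N3→#2 14×2=28, N4→#1 6×8=48, N5→#1 12×3=36, N6→#1 8×3=24, N7→#2 11×2=22
  freight cost 300, fixed 183 → total 483.
Compare {#2}: freight cost 434 + fixed 93 = 527.
Compare {#1, #2, #4}: freight cost 236 + fixed 299 = 535.
Compare {#2, #4}: freight cost 330 + fixed 209 = 539.
All other subsets cost ≥ 527. Minimum total cost: 483.

483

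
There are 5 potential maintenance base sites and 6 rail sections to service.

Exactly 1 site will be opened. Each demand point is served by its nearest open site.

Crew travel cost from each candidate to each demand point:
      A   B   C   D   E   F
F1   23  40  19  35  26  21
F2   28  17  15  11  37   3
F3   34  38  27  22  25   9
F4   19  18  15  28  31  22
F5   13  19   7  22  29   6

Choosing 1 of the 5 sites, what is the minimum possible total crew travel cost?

Open {F5}.
  A→F5 13, B→F5 19, C→F5 7, D→F5 22, E→F5 29, F→F5 6  ⇒ total 96.
Compare {F2}: total 111.
Compare {F4}: total 133.
No size-1 selection does better; minimum is 96.

96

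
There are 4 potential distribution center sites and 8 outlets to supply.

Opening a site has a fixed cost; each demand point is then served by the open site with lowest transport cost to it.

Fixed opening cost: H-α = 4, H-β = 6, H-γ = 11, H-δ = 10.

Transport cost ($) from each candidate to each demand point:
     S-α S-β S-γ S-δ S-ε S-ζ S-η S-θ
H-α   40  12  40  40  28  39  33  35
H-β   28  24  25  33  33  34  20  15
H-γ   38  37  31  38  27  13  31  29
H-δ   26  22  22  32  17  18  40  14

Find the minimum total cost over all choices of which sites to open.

Open {H-α, H-β, H-δ}: assign each demand point to its cheapest open site.
  S-α→H-δ 26, S-β→H-α 12, S-γ→H-δ 22, S-δ→H-δ 32, S-ε→H-δ 17, S-ζ→H-δ 18, S-η→H-β 20, S-θ→H-δ 14
  transport cost 161, fixed 20 → total 181.
Compare {H-β, H-δ}: transport cost 171 + fixed 16 = 187.
Compare {H-α, H-β, H-γ, H-δ}: transport cost 156 + fixed 31 = 187.
Compare {H-α, H-δ}: transport cost 174 + fixed 14 = 188.
All other subsets cost ≥ 187. Minimum total cost: 181.

181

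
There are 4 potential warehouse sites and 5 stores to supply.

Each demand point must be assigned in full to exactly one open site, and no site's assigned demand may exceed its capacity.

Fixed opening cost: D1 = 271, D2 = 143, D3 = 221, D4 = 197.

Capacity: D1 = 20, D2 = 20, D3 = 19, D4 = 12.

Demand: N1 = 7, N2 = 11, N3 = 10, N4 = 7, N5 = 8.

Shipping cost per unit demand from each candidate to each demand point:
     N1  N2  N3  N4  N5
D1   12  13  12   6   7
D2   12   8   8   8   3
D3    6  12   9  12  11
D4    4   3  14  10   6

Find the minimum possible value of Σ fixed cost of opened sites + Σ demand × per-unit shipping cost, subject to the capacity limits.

Open {D2, D3, D4}; cheapest assignment that respects the capacities:
  D2 (cap 20, load 15): N4, N5 — cost 7×8 + 8×3 = 80
  D3 (cap 19, load 17): N1, N3 — cost 7×6 + 10×9 = 132
  D4 (cap 12, load 11): N2 — cost 11×3 = 33
  Shipping 245, fixed 561 → total 806.
  Any other capacity-feasible assignment to {D2, D3, D4} ships for at least 245.
Compare {D1, D2, D4}: its best feasible assignment gives total 874.
Compare {D1, D2, D3}: its best feasible assignment gives total 921.
Every other set of open sites that can feasibly serve all demand totals ≥ 874 even under its best assignment. Minimum: 806.

806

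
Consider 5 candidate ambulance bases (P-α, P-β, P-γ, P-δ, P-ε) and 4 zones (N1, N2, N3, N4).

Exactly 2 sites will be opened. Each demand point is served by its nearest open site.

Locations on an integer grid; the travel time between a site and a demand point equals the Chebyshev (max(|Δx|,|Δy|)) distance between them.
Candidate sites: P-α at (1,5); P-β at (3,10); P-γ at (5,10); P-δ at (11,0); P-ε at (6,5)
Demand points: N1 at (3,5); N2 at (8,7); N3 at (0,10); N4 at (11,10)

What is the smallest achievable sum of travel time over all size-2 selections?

13

Open {P-β, P-ε}.
  N1→P-ε 3, N2→P-ε 2, N3→P-β 3, N4→P-ε 5  ⇒ total 13.
Compare {P-α, P-ε}: total 14.
Compare {P-γ, P-ε}: total 15.
No size-2 selection does better; minimum is 13.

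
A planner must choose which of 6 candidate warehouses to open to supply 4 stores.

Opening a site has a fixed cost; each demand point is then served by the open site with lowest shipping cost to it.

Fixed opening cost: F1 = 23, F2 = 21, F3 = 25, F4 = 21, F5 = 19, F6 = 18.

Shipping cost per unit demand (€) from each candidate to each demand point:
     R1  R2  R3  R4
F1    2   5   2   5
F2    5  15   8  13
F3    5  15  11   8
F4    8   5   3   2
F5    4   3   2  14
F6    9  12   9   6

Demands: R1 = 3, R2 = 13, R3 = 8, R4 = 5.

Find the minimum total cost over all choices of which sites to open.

Open {F4, F5}: assign each demand point to its cheapest open site.
  R1→F5 3×4=12, R2→F5 13×3=39, R3→F5 8×2=16, R4→F4 5×2=10
  shipping cost 77, fixed 40 → total 117.
Compare {F1, F5}: shipping cost 86 + fixed 42 = 128.
Compare {F5, F6}: shipping cost 97 + fixed 37 = 134.
Compare {F1, F4, F5}: shipping cost 71 + fixed 63 = 134.
All other subsets cost ≥ 128. Minimum total cost: 117.

117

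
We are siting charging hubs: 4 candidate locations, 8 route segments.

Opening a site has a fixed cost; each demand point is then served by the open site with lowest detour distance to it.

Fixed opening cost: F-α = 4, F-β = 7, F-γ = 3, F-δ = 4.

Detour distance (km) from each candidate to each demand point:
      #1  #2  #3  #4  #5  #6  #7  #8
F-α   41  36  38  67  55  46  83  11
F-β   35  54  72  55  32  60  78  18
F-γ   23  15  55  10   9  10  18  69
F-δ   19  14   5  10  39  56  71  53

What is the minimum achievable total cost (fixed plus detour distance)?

107

Open {F-α, F-γ, F-δ}: assign each demand point to its cheapest open site.
  #1→F-δ 19, #2→F-δ 14, #3→F-δ 5, #4→F-γ 10, #5→F-γ 9, #6→F-γ 10, #7→F-γ 18, #8→F-α 11
  detour distance 96, fixed 11 → total 107.
Compare {F-α, F-β, F-γ, F-δ}: detour distance 96 + fixed 18 = 114.
Compare {F-β, F-γ, F-δ}: detour distance 103 + fixed 14 = 117.
Compare {F-α, F-γ}: detour distance 134 + fixed 7 = 141.
All other subsets cost ≥ 114. Minimum total cost: 107.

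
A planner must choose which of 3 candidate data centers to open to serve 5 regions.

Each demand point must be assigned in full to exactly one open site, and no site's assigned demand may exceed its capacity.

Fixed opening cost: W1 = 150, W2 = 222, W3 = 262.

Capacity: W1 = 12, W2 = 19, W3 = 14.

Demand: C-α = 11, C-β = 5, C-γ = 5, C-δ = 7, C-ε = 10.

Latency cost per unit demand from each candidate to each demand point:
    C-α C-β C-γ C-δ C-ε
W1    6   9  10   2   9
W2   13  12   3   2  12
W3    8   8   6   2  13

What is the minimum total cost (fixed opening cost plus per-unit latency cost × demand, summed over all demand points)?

Open {W1, W2, W3}; cheapest assignment that respects the capacities:
  W1 (cap 12, load 11): C-α — cost 11×6 = 66
  W2 (cap 19, load 15): C-γ, C-ε — cost 5×3 + 10×12 = 135
  W3 (cap 14, load 12): C-β, C-δ — cost 5×8 + 7×2 = 54
  Shipping 255, fixed 634 → total 889.
  Any other capacity-feasible assignment to {W1, W2, W3} ships for at least 255.
Total demand is 38 and no other set of sites has combined capacity ≥ 38, so {W1, W2, W3} is the only feasible choice of open sites. Minimum: 889.

889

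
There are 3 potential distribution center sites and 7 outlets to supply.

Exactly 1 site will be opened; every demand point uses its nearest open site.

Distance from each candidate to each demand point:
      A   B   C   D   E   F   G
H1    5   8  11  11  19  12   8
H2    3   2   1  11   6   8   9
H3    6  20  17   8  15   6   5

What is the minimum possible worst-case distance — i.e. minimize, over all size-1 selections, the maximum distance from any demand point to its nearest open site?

Open {H2}.
  Farthest demand point is D at distance 11 (to H2); all others are ≤ 11.
With {H1} the worst case is 19.
With {H3} the worst case is 20.
No size-1 selection achieves below 11.

11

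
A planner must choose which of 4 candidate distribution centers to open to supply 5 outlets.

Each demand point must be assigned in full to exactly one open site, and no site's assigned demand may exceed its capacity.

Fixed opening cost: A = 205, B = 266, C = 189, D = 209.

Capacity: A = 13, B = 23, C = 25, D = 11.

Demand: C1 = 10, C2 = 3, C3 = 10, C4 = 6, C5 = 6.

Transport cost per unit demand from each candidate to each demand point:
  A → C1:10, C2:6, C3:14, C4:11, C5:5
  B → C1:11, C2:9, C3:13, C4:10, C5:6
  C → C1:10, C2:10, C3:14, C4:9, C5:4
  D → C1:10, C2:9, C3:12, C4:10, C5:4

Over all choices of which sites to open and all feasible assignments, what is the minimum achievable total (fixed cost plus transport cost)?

726

Open {C, D}; cheapest assignment that respects the capacities:
  C (cap 25, load 25): C1, C2, C4, C5 — cost 10×10 + 3×10 + 6×9 + 6×4 = 208
  D (cap 11, load 10): C3 — cost 10×12 = 120
  Shipping 328, fixed 398 → total 726.
  Any other capacity-feasible assignment to {C, D} ships for at least 328.
Compare {A, C}: its best feasible assignment gives total 730.
Compare {B, C}: its best feasible assignment gives total 790.
Every other set of open sites that can feasibly serve all demand totals ≥ 730 even under its best assignment. Minimum: 726.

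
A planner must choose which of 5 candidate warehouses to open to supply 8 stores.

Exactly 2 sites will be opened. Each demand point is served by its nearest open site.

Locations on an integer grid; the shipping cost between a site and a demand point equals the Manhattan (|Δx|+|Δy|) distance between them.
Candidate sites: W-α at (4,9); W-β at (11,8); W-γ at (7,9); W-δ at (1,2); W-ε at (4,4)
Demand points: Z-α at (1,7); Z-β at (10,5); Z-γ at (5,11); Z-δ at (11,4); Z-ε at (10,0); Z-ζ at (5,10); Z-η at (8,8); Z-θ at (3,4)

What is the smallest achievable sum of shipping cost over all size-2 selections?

36

Open {W-α, W-β}.
  Z-α→W-α 5, Z-β→W-β 4, Z-γ→W-α 3, Z-δ→W-β 4, Z-ε→W-β 9, Z-ζ→W-α 2, Z-η→W-β 3, Z-θ→W-α 6  ⇒ total 36.
Compare {W-α, W-ε}: total 40.
Compare {W-γ, W-ε}: total 40.
No size-2 selection does better; minimum is 36.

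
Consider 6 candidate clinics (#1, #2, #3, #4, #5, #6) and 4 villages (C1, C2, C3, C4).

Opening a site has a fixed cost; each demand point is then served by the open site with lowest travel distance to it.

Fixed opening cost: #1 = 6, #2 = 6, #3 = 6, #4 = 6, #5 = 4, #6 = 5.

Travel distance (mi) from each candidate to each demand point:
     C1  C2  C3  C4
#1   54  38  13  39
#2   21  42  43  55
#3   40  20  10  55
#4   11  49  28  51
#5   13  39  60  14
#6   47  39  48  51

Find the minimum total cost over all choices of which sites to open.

67

Open {#3, #5}: assign each demand point to its cheapest open site.
  C1→#5 13, C2→#3 20, C3→#3 10, C4→#5 14
  travel distance 57, fixed 10 → total 67.
Compare {#3, #4, #5}: travel distance 55 + fixed 16 = 71.
Compare {#3, #5, #6}: travel distance 57 + fixed 15 = 72.
Compare {#1, #3, #5}: travel distance 57 + fixed 16 = 73.
All other subsets cost ≥ 71. Minimum total cost: 67.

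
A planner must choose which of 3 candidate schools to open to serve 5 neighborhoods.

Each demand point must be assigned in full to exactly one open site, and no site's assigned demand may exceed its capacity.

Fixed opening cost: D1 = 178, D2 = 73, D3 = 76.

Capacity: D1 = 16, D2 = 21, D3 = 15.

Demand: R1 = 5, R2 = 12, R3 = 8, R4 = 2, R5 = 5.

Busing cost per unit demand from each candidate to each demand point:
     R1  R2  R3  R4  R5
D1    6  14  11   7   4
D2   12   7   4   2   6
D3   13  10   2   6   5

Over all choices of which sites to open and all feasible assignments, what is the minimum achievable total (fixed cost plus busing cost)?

338

Open {D2, D3}; cheapest assignment that respects the capacities:
  D2 (cap 21, load 19): R1, R2, R4 — cost 5×12 + 12×7 + 2×2 = 148
  D3 (cap 15, load 13): R3, R5 — cost 8×2 + 5×5 = 41
  Shipping 189, fixed 149 → total 338.
  Any other capacity-feasible assignment to {D2, D3} ships for at least 189.
Compare {D1, D2}: its best feasible assignment gives total 431.
Compare {D1, D2, D3}: its best feasible assignment gives total 481.
Every other set of open sites that can feasibly serve all demand totals ≥ 431 even under its best assignment. Minimum: 338.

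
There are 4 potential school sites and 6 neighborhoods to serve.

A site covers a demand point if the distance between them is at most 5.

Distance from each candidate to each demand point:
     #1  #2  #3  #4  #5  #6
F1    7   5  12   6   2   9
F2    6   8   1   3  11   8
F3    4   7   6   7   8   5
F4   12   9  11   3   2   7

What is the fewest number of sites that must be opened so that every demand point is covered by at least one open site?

3

Coverage sets (demand points within 5 of each site):
  F1: {#2, #5}
  F2: {#3, #4}
  F3: {#1, #6}
  F4: {#4, #5}
No 2 sites suffice: every size-2 union leaves at least one demand point uncovered.
But {F1, F2, F3} covers everything, so the minimum is 3.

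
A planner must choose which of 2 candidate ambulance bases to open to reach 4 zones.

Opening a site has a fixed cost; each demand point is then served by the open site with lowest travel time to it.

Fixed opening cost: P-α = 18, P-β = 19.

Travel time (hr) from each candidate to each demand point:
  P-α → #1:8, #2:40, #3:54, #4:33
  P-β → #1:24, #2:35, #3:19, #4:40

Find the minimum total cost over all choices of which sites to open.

Open {P-α, P-β}: assign each demand point to its cheapest open site.
  #1→P-α 8, #2→P-β 35, #3→P-β 19, #4→P-α 33
  travel time 95, fixed 37 → total 132.
Compare {P-β}: travel time 118 + fixed 19 = 137.
Compare {P-α}: travel time 135 + fixed 18 = 153.

132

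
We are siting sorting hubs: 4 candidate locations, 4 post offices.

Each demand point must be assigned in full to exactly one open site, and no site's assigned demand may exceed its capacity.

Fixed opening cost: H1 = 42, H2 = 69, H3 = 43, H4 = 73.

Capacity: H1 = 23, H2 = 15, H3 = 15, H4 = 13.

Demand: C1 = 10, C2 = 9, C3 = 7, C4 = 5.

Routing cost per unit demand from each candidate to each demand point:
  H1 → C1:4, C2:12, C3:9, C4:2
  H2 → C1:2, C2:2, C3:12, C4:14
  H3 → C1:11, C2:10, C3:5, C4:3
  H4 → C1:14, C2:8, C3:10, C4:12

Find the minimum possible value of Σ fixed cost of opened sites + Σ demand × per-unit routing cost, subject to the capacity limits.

Open {H1, H2}; cheapest assignment that respects the capacities:
  H1 (cap 23, load 22): C1, C3, C4 — cost 10×4 + 7×9 + 5×2 = 113
  H2 (cap 15, load 9): C2 — cost 9×2 = 18
  Shipping 131, fixed 111 → total 242.
  Any other capacity-feasible assignment to {H1, H2} ships for at least 131.
Compare {H1, H2, H3}: its best feasible assignment gives total 257.
Compare {H1, H3}: its best feasible assignment gives total 283.
Every other set of open sites that can feasibly serve all demand totals ≥ 257 even under its best assignment. Minimum: 242.

242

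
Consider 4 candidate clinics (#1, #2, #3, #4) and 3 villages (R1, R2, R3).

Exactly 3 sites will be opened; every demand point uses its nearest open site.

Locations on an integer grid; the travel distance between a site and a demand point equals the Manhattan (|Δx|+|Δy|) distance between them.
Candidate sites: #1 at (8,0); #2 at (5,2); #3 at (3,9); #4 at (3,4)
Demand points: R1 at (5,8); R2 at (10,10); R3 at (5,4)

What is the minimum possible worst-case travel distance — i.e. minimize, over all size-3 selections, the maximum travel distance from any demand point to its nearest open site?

Open {#1, #2, #3}.
  Farthest demand point is R2 at travel distance 8 (to #3); all others are ≤ 8.
With {#1, #3, #4} the worst case is 8.
With {#2, #3, #4} the worst case is 8.
No size-3 selection achieves below 8.

8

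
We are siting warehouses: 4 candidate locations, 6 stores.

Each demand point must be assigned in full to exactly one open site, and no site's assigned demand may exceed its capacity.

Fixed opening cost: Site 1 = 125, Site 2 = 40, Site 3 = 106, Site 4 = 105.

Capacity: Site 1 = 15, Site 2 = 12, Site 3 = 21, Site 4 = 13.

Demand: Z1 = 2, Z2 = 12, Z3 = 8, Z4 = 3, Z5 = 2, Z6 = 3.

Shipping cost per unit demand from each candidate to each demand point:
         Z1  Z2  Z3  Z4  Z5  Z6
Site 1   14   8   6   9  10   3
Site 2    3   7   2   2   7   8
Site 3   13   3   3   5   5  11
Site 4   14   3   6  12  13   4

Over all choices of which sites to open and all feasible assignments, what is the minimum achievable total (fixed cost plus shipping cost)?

256

Open {Site 2, Site 3}; cheapest assignment that respects the capacities:
  Site 2 (cap 12, load 10): Z1, Z4, Z5, Z6 — cost 2×3 + 3×2 + 2×7 + 3×8 = 50
  Site 3 (cap 21, load 20): Z2, Z3 — cost 12×3 + 8×3 = 60
  Shipping 110, fixed 146 → total 256.
  Any other capacity-feasible assignment to {Site 2, Site 3} ships for at least 110.
Compare {Site 2, Site 3, Site 4}: its best feasible assignment gives total 346.
Compare {Site 3, Site 4}: its best feasible assignment gives total 355.
Every other set of open sites that can feasibly serve all demand totals ≥ 346 even under its best assignment. Minimum: 256.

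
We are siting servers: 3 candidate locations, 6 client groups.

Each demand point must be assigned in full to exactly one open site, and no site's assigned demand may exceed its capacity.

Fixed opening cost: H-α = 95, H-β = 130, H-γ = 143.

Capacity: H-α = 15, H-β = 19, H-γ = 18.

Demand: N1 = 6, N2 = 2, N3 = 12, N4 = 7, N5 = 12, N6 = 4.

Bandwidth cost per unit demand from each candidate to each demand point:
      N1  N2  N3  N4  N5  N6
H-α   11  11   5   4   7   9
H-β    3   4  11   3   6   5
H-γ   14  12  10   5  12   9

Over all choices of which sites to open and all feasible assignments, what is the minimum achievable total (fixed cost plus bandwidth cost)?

611

Open {H-α, H-β, H-γ}; cheapest assignment that respects the capacities:
  H-α (cap 15, load 14): N2, N3 — cost 2×11 + 12×5 = 82
  H-β (cap 19, load 18): N1, N5 — cost 6×3 + 12×6 = 90
  H-γ (cap 18, load 11): N4, N6 — cost 7×5 + 4×9 = 71
  Shipping 243, fixed 368 → total 611.
  Any other capacity-feasible assignment to {H-α, H-β, H-γ} ships for at least 243.
Total demand is 43 and no other set of sites has combined capacity ≥ 43, so {H-α, H-β, H-γ} is the only feasible choice of open sites. Minimum: 611.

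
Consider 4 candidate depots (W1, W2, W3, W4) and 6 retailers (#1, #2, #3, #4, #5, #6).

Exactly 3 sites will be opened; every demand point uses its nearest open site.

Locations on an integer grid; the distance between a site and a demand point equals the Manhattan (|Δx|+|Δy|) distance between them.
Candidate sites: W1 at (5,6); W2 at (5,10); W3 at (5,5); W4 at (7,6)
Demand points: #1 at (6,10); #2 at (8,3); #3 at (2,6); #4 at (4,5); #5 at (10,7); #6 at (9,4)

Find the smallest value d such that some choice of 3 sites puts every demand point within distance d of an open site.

4

Open {W1, W2, W4}.
  Farthest demand point is #2 at distance 4 (to W4); all others are ≤ 4.
With {W2, W3, W4} the worst case is 4.
With {W1, W3, W4} the worst case is 5.
No size-3 selection achieves below 4.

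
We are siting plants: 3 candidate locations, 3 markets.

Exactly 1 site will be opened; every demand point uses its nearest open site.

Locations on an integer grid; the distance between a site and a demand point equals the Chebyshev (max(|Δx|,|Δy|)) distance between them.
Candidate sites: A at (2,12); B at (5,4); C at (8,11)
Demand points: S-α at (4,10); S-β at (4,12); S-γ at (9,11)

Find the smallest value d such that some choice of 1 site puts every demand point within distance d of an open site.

4

Open {C}.
  Farthest demand point is S-α at distance 4 (to C); all others are ≤ 4.
With {A} the worst case is 7.
With {B} the worst case is 8.
No size-1 selection achieves below 4.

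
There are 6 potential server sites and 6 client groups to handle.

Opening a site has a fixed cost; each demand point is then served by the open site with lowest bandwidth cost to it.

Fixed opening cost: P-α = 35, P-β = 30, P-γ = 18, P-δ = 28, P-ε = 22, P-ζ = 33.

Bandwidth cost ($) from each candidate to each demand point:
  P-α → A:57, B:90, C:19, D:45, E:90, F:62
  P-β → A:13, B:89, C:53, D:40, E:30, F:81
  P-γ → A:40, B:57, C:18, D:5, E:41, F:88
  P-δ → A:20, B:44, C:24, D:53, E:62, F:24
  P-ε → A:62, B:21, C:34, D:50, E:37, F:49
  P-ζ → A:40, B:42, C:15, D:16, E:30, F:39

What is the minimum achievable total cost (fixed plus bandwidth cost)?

Open {P-γ, P-δ, P-ε}: assign each demand point to its cheapest open site.
  A→P-δ 20, B→P-ε 21, C→P-γ 18, D→P-γ 5, E→P-ε 37, F→P-δ 24
  bandwidth cost 125, fixed 68 → total 193.
Compare {P-γ, P-δ}: bandwidth cost 152 + fixed 46 = 198.
Compare {P-β, P-γ, P-ε}: bandwidth cost 136 + fixed 70 = 206.
Compare {P-δ, P-ζ}: bandwidth cost 147 + fixed 61 = 208.
All other subsets cost ≥ 198. Minimum total cost: 193.

193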